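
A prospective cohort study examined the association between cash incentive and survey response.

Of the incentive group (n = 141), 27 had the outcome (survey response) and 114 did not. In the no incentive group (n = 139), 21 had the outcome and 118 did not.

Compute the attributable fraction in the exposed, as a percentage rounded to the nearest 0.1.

21.1

From the description: a = 27, b = 114, c = 21, d = 118.
Risk in exposed = 27/141 = 0.19149; risk in unexposed = 21/139 = 0.15108.
RR = 0.19149/0.15108 = 1.26748
AR% = (RR − 1)/RR × 100 = (1.26748 − 1)/1.26748 × 100 = 21.1031%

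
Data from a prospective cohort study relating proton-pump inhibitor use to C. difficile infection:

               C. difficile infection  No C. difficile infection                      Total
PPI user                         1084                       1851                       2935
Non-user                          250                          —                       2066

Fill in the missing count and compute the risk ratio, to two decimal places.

The missing cell is in the unexposed row: 2066 − 250 = 1816.
So a = 1084, b = 1851, c = 250, d = 1816.
RR = [a/(a+b)] / [c/(c+d)] = (1084/2935) / (250/2066) = 0.36934/0.12101 = 3.05219

3.05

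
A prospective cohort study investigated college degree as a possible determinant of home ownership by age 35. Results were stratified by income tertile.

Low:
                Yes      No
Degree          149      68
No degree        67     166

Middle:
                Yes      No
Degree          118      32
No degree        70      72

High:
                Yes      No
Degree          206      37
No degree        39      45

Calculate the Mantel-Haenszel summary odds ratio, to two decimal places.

OR_MH = Σ(aᵢdᵢ/nᵢ) / Σ(bᵢcᵢ/nᵢ), where nᵢ is the stratum total.
Stratum 1 (Low): n = 450; a·d/n = 149·166/450 = 54.9644; b·c/n = 68·67/450 = 10.1244
Stratum 2 (Middle): n = 292; a·d/n = 118·72/292 = 29.0959; b·c/n = 32·70/292 = 7.6712
Stratum 3 (High): n = 327; a·d/n = 206·45/327 = 28.3486; b·c/n = 37·39/327 = 4.4128
OR_MH = (54.9644 + 29.0959 + 28.3486) / (10.1244 + 7.6712 + 4.4128) = 112.4090 / 22.2085 = 5.06152

5.06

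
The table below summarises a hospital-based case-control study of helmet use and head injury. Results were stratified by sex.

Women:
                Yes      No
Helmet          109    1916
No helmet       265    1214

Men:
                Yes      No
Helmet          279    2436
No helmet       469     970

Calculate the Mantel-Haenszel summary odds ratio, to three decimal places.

0.245

OR_MH = Σ(aᵢdᵢ/nᵢ) / Σ(bᵢcᵢ/nᵢ), where nᵢ is the stratum total.
Stratum 1 (Women): n = 3504; a·d/n = 109·1214/3504 = 37.7643; b·c/n = 1916·265/3504 = 144.9030
Stratum 2 (Men): n = 4154; a·d/n = 279·970/4154 = 65.1493; b·c/n = 2436·469/4154 = 275.0323
OR_MH = (37.7643 + 65.1493) / (144.9030 + 275.0323) = 102.9135 / 419.9352 = 0.24507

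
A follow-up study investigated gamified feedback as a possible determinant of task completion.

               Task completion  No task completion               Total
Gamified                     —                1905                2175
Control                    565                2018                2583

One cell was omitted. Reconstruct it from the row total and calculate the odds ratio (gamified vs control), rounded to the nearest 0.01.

The missing cell is in the exposed row: 2175 − 1905 = 270.
So a = 270, b = 1905, c = 565, d = 2018.
OR = (a·d)/(b·c) = (270 × 2018) / (1905 × 565) = 544860 / 1076325 = 0.50622

0.51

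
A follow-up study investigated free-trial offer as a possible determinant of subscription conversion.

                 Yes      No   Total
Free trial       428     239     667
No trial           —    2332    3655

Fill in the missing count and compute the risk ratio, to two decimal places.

The missing cell is in the unexposed row: 3655 − 2332 = 1323.
So a = 428, b = 239, c = 1323, d = 2332.
RR = [a/(a+b)] / [c/(c+d)] = (428/667) / (1323/3655) = 0.64168/0.36197 = 1.77274

1.77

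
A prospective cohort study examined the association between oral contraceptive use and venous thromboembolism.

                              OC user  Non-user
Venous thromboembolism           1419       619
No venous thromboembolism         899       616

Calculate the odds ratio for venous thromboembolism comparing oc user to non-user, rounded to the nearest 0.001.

1.571

Reading the table with exposure as columns: a = 1419 (OC user, case), b = 899 (OC user, non-case), c = 619 (Non-user, case), d = 616.
OR = (a·d)/(b·c) = (1419 × 616) / (899 × 619) = 874104 / 556481 = 1.57077
The odds of venous thromboembolism are about 1.57 times as high in the oc user group.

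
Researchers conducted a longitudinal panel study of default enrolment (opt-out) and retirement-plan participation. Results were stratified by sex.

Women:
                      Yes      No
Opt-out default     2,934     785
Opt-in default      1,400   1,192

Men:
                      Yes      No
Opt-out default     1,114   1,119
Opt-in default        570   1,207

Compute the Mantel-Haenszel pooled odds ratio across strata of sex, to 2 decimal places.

OR_MH = Σ(aᵢdᵢ/nᵢ) / Σ(bᵢcᵢ/nᵢ), where nᵢ is the stratum total.
Stratum 1 (Women): n = 6311; a·d/n = 2934·1192/6311 = 554.1638; b·c/n = 785·1400/6311 = 174.1404
Stratum 2 (Men): n = 4010; a·d/n = 1114·1207/4010 = 335.3112; b·c/n = 1119·570/4010 = 159.0599
OR_MH = (554.1638 + 335.3112) / (174.1404 + 159.0599) = 889.4751 / 333.2002 = 2.66949

2.67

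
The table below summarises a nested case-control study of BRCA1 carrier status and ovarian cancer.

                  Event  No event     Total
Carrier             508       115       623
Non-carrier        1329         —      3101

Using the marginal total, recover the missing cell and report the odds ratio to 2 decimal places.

The missing cell is in the unexposed row: 3101 − 1329 = 1772.
So a = 508, b = 115, c = 1329, d = 1772.
OR = (a·d)/(b·c) = (508 × 1772) / (115 × 1329) = 900176 / 152835 = 5.88986

5.89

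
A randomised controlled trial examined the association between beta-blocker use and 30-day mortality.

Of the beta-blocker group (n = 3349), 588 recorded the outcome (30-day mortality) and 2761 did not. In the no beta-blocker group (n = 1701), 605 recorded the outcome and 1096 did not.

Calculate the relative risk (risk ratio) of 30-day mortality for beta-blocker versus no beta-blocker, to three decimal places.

From the description: a = 588, b = 2761, c = 605, d = 1096.
Risk in exposed = 588/3349 = 0.17557; risk in unexposed = 605/1701 = 0.35567.
RR = 0.17557 / 0.35567 = 0.49364
The risk is 51% lower among the exposed than among the unexposed.

0.494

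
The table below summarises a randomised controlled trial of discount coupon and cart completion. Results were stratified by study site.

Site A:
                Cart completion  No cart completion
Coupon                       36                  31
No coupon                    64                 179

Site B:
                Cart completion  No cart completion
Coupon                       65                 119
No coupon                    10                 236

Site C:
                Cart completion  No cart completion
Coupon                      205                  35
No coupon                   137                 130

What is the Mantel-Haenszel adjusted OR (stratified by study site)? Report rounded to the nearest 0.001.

OR_MH = Σ(aᵢdᵢ/nᵢ) / Σ(bᵢcᵢ/nᵢ), where nᵢ is the stratum total.
Stratum 1 (Site A): n = 310; a·d/n = 36·179/310 = 20.7871; b·c/n = 31·64/310 = 6.4000
Stratum 2 (Site B): n = 430; a·d/n = 65·236/430 = 35.6744; b·c/n = 119·10/430 = 2.7674
Stratum 3 (Site C): n = 507; a·d/n = 205·130/507 = 52.5641; b·c/n = 35·137/507 = 9.4576
OR_MH = (20.7871 + 35.6744 + 52.5641) / (6.4000 + 2.7674 + 9.4576) = 109.0256 / 18.6250 = 5.85371

5.854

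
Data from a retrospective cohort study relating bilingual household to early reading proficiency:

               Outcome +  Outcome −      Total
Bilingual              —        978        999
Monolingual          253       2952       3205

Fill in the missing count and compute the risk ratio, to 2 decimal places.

0.27

The missing cell is in the exposed row: 999 − 978 = 21.
So a = 21, b = 978, c = 253, d = 2952.
RR = [a/(a+b)] / [c/(c+d)] = (21/999) / (253/3205) = 0.02102/0.07894 = 0.26629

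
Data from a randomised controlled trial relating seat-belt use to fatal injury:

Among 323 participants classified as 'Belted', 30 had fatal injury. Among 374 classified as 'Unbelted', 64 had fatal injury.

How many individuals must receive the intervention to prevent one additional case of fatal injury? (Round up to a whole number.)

Risk in treated group = 30/323 = 0.09288; risk in control = 64/374 = 0.17112.
Absolute risk reduction = 0.17112 − 0.09288 = 0.07824
NNT = 1 / ARR = 1 / 0.07824 = 12.781 → round up → 13

13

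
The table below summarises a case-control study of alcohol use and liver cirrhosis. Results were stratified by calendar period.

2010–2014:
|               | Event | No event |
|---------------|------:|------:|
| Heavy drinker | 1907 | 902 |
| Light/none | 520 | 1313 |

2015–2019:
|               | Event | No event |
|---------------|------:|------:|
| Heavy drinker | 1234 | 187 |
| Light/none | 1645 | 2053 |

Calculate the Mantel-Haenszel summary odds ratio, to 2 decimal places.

OR_MH = Σ(aᵢdᵢ/nᵢ) / Σ(bᵢcᵢ/nᵢ), where nᵢ is the stratum total.
Stratum 1 (2010–2014): n = 4642; a·d/n = 1907·1313/4642 = 539.3992; b·c/n = 902·520/4642 = 101.0427
Stratum 2 (2015–2019): n = 5119; a·d/n = 1234·2053/5119 = 494.9017; b·c/n = 187·1645/5119 = 60.0928
OR_MH = (539.3992 + 494.9017) / (101.0427 + 60.0928) = 1034.3009 / 161.1354 = 6.41883

6.42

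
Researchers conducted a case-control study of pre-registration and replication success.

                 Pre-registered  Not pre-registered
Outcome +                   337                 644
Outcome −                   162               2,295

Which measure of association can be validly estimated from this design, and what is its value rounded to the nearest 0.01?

7.41

Reading the table with exposure as columns: a = 337 (Pre-registered, case), b = 162 (Pre-registered, non-case), c = 644 (Not pre-registered, case), d = 2295.
This is a case-control study: participants were sampled on outcome status, so risks in the source population cannot be estimated directly — relative risk is not valid here. The odds ratio is the appropriate measure.
OR = (a·d)/(b·c) = (337 × 2295) / (162 × 644) = 773415 / 104328 = 7.41330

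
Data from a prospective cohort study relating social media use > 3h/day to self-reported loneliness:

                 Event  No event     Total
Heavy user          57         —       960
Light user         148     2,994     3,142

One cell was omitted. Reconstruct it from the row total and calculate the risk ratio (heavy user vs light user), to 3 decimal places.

1.261

The missing cell is in the exposed row: 960 − 57 = 903.
So a = 57, b = 903, c = 148, d = 2994.
RR = [a/(a+b)] / [c/(c+d)] = (57/960) / (148/3142) = 0.05937/0.04710 = 1.26052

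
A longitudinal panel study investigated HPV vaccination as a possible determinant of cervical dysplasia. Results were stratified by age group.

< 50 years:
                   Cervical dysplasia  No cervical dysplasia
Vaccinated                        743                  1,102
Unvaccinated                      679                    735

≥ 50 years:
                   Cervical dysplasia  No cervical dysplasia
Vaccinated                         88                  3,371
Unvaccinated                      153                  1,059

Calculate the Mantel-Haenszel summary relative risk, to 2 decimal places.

0.69

RR_MH = Σ(aᵢ·n₀ᵢ/nᵢ) / Σ(cᵢ·n₁ᵢ/nᵢ), with n₁ᵢ = aᵢ+bᵢ (exposed), n₀ᵢ = cᵢ+dᵢ (unexposed), nᵢ = n₁ᵢ+n₀ᵢ.
Stratum 1 (< 50 years): n₁ = 1845, n₀ = 1414, n = 3259; a·n₀/n = 743·1414/3259 = 322.3694; c·n₁/n = 679·1845/3259 = 384.3986
Stratum 2 (≥ 50 years): n₁ = 3459, n₀ = 1212, n = 4671; a·n₀/n = 88·1212/4671 = 22.8337; c·n₁/n = 153·3459/4671 = 113.3006
RR_MH = (322.3694 + 22.8337) / (384.3986 + 113.3006) = 345.2031 / 497.6992 = 0.69360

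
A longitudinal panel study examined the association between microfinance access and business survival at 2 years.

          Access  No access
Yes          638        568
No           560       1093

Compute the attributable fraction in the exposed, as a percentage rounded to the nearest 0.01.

Reading the table with exposure as columns: a = 638 (Access, case), b = 560 (Access, non-case), c = 568 (No access, case), d = 1093.
Risk in exposed = 638/1198 = 0.53255; risk in unexposed = 568/1661 = 0.34196.
RR = 0.53255/0.34196 = 1.55735
AR% = (RR − 1)/RR × 100 = (1.55735 − 1)/1.55735 × 100 = 35.7882%

35.79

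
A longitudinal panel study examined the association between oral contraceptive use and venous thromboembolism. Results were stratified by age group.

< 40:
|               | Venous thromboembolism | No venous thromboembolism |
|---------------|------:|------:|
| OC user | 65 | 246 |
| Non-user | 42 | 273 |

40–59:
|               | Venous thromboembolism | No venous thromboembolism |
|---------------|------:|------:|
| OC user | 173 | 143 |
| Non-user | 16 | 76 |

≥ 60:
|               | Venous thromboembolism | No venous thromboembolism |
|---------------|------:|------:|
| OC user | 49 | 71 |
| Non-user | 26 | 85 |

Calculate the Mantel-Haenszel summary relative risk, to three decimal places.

RR_MH = Σ(aᵢ·n₀ᵢ/nᵢ) / Σ(cᵢ·n₁ᵢ/nᵢ), with n₁ᵢ = aᵢ+bᵢ (exposed), n₀ᵢ = cᵢ+dᵢ (unexposed), nᵢ = n₁ᵢ+n₀ᵢ.
Stratum 1 (< 40): n₁ = 311, n₀ = 315, n = 626; a·n₀/n = 65·315/626 = 32.7077; c·n₁/n = 42·311/626 = 20.8658
Stratum 2 (40–59): n₁ = 316, n₀ = 92, n = 408; a·n₀/n = 173·92/408 = 39.0098; c·n₁/n = 16·316/408 = 12.3922
Stratum 3 (≥ 60): n₁ = 120, n₀ = 111, n = 231; a·n₀/n = 49·111/231 = 23.5455; c·n₁/n = 26·120/231 = 13.5065
RR_MH = (32.7077 + 39.0098 + 23.5455) / (20.8658 + 12.3922 + 13.5065) = 95.2629 / 46.7645 = 2.03708

2.037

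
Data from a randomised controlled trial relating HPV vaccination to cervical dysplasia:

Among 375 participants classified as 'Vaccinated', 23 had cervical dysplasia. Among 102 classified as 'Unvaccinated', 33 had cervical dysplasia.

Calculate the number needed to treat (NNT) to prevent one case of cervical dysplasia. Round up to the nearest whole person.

Risk in treated group = 23/375 = 0.06133; risk in control = 33/102 = 0.32353.
Absolute risk reduction = 0.32353 − 0.06133 = 0.26220
NNT = 1 / ARR = 1 / 0.26220 = 3.814 → round up → 4

4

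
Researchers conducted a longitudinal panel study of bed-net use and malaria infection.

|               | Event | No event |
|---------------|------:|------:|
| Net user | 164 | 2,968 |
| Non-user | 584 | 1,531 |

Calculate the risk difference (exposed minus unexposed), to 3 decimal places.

-0.224

Cells: a = 164, b = 2968, c = 584, d = 1531.
Risk in exposed = 164/3132 = 0.052363; risk in unexposed = 584/2115 = 0.276123.
Risk difference = 0.052363 − 0.276123 = -0.223760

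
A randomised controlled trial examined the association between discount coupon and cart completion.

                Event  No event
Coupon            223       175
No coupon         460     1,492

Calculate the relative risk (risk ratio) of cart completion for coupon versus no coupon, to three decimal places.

2.378

Cells: a = 223, b = 175, c = 460, d = 1492.
Risk in exposed = 223/398 = 0.56030; risk in unexposed = 460/1952 = 0.23566.
RR = 0.56030 / 0.23566 = 2.37763
The risk among the exposed is 2.38 times that among the unexposed.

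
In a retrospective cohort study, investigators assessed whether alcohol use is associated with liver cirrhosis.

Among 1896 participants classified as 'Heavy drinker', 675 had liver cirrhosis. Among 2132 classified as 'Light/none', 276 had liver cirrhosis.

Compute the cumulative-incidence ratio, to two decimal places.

From the description: a = 675, b = 1221, c = 276, d = 1856.
Risk in exposed = 675/1896 = 0.35601; risk in unexposed = 276/2132 = 0.12946.
RR = 0.35601 / 0.12946 = 2.75007
The risk among the exposed is 2.75 times that among the unexposed.

2.75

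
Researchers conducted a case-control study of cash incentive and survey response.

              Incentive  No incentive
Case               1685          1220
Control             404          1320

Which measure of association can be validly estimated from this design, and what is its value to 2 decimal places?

Reading the table with exposure as columns: a = 1685 (Incentive, case), b = 404 (Incentive, non-case), c = 1220 (No incentive, case), d = 1320.
This is a case-control study: participants were sampled on outcome status, so risks in the source population cannot be estimated directly — relative risk is not valid here. The odds ratio is the appropriate measure.
OR = (a·d)/(b·c) = (1685 × 1320) / (404 × 1220) = 2224200 / 492880 = 4.51266

4.51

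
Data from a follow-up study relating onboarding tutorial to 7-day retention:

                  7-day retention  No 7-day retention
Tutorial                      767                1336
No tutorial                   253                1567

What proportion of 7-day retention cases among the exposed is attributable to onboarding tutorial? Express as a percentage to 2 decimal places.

61.89

Cells: a = 767, b = 1336, c = 253, d = 1567.
Risk in exposed = 767/2103 = 0.36472; risk in unexposed = 253/1820 = 0.13901.
RR = 0.36472/0.13901 = 2.62366
AR% = (RR − 1)/RR × 100 = (2.62366 − 1)/2.62366 × 100 = 61.8853%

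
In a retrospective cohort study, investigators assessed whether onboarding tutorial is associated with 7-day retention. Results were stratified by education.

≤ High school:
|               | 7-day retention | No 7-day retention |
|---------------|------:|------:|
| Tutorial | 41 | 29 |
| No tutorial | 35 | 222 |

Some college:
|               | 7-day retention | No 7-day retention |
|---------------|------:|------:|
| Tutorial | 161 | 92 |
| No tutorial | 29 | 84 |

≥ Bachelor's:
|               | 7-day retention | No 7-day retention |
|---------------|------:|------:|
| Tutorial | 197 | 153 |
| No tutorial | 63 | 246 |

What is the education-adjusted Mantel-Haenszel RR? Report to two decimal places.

2.86

RR_MH = Σ(aᵢ·n₀ᵢ/nᵢ) / Σ(cᵢ·n₁ᵢ/nᵢ), with n₁ᵢ = aᵢ+bᵢ (exposed), n₀ᵢ = cᵢ+dᵢ (unexposed), nᵢ = n₁ᵢ+n₀ᵢ.
Stratum 1 (≤ High school): n₁ = 70, n₀ = 257, n = 327; a·n₀/n = 41·257/327 = 32.2232; c·n₁/n = 35·70/327 = 7.4924
Stratum 2 (Some college): n₁ = 253, n₀ = 113, n = 366; a·n₀/n = 161·113/366 = 49.7077; c·n₁/n = 29·253/366 = 20.0464
Stratum 3 (≥ Bachelor's): n₁ = 350, n₀ = 309, n = 659; a·n₀/n = 197·309/659 = 92.3718; c·n₁/n = 63·350/659 = 33.4598
RR_MH = (32.2232 + 49.7077 + 92.3718) / (7.4924 + 20.0464 + 33.4598) = 174.3027 / 60.9986 = 2.85749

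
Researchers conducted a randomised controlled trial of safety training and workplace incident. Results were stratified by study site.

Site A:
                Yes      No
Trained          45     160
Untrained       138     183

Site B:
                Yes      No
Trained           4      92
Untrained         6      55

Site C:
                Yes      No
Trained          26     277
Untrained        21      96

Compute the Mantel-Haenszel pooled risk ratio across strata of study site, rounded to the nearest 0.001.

0.499

RR_MH = Σ(aᵢ·n₀ᵢ/nᵢ) / Σ(cᵢ·n₁ᵢ/nᵢ), with n₁ᵢ = aᵢ+bᵢ (exposed), n₀ᵢ = cᵢ+dᵢ (unexposed), nᵢ = n₁ᵢ+n₀ᵢ.
Stratum 1 (Site A): n₁ = 205, n₀ = 321, n = 526; a·n₀/n = 45·321/526 = 27.4620; c·n₁/n = 138·205/526 = 53.7833
Stratum 2 (Site B): n₁ = 96, n₀ = 61, n = 157; a·n₀/n = 4·61/157 = 1.5541; c·n₁/n = 6·96/157 = 3.6688
Stratum 3 (Site C): n₁ = 303, n₀ = 117, n = 420; a·n₀/n = 26·117/420 = 7.2429; c·n₁/n = 21·303/420 = 15.1500
RR_MH = (27.4620 + 1.5541 + 7.2429) / (53.7833 + 3.6688 + 15.1500) = 36.2590 / 72.6021 = 0.49942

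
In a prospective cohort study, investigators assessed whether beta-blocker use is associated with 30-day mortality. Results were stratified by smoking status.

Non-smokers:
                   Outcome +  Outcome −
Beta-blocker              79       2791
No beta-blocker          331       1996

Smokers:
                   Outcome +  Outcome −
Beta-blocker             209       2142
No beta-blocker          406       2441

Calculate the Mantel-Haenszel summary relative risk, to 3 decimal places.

RR_MH = Σ(aᵢ·n₀ᵢ/nᵢ) / Σ(cᵢ·n₁ᵢ/nᵢ), with n₁ᵢ = aᵢ+bᵢ (exposed), n₀ᵢ = cᵢ+dᵢ (unexposed), nᵢ = n₁ᵢ+n₀ᵢ.
Stratum 1 (Non-smokers): n₁ = 2870, n₀ = 2327, n = 5197; a·n₀/n = 79·2327/5197 = 35.3729; c·n₁/n = 331·2870/5197 = 182.7920
Stratum 2 (Smokers): n₁ = 2351, n₀ = 2847, n = 5198; a·n₀/n = 209·2847/5198 = 114.4715; c·n₁/n = 406·2351/5198 = 183.6295
RR_MH = (35.3729 + 114.4715) / (182.7920 + 183.6295) = 149.8444 / 366.4215 = 0.40894

0.409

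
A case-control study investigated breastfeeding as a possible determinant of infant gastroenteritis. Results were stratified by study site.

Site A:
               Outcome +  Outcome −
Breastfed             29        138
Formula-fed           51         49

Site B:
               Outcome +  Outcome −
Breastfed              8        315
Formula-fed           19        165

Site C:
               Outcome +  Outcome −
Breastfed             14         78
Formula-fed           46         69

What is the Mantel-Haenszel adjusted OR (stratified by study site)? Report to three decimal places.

OR_MH = Σ(aᵢdᵢ/nᵢ) / Σ(bᵢcᵢ/nᵢ), where nᵢ is the stratum total.
Stratum 1 (Site A): n = 267; a·d/n = 29·49/267 = 5.3221; b·c/n = 138·51/267 = 26.3596
Stratum 2 (Site B): n = 507; a·d/n = 8·165/507 = 2.6036; b·c/n = 315·19/507 = 11.8047
Stratum 3 (Site C): n = 207; a·d/n = 14·69/207 = 4.6667; b·c/n = 78·46/207 = 17.3333
OR_MH = (5.3221 + 2.6036 + 4.6667) / (26.3596 + 11.8047 + 17.3333) = 12.5923 / 55.4976 = 0.22690

0.227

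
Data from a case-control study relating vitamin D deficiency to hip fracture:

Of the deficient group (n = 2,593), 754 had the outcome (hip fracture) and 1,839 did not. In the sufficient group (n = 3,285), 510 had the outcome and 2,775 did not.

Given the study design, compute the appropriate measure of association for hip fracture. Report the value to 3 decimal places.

2.231

From the description: a = 754, b = 1839, c = 510, d = 2775.
This is a case-control study: participants were sampled on outcome status, so risks in the source population cannot be estimated directly — relative risk is not valid here. The odds ratio is the appropriate measure.
OR = (a·d)/(b·c) = (754 × 2775) / (1839 × 510) = 2092350 / 937890 = 2.23091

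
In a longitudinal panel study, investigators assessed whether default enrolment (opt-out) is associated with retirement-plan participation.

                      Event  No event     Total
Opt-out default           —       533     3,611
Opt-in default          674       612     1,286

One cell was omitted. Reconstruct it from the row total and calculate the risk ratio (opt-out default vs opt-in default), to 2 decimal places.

1.63

The missing cell is in the exposed row: 3611 − 533 = 3078.
So a = 3078, b = 533, c = 674, d = 612.
RR = [a/(a+b)] / [c/(c+d)] = (3078/3611) / (674/1286) = 0.85240/0.52411 = 1.62638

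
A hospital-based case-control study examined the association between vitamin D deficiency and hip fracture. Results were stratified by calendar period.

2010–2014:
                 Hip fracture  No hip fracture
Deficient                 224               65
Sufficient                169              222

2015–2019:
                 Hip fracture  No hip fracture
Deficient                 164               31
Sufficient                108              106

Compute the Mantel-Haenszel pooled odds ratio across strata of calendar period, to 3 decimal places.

OR_MH = Σ(aᵢdᵢ/nᵢ) / Σ(bᵢcᵢ/nᵢ), where nᵢ is the stratum total.
Stratum 1 (2010–2014): n = 680; a·d/n = 224·222/680 = 73.1294; b·c/n = 65·169/680 = 16.1544
Stratum 2 (2015–2019): n = 409; a·d/n = 164·106/409 = 42.5037; b·c/n = 31·108/409 = 8.1858
OR_MH = (73.1294 + 42.5037) / (16.1544 + 8.1858) = 115.6331 / 24.3402 = 4.75070

4.751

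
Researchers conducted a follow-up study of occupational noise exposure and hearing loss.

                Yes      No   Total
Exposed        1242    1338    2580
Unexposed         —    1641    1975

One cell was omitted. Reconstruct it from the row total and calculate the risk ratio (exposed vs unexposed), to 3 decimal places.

The missing cell is in the unexposed row: 1975 − 1641 = 334.
So a = 1242, b = 1338, c = 334, d = 1641.
RR = [a/(a+b)] / [c/(c+d)] = (1242/2580) / (334/1975) = 0.48140/0.16911 = 2.84657

2.847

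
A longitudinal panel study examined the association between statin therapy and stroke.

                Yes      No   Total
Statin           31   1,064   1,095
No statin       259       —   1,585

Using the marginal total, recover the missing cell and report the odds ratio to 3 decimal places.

The missing cell is in the unexposed row: 1585 − 259 = 1326.
So a = 31, b = 1064, c = 259, d = 1326.
OR = (a·d)/(b·c) = (31 × 1326) / (1064 × 259) = 41106 / 275576 = 0.14916

0.149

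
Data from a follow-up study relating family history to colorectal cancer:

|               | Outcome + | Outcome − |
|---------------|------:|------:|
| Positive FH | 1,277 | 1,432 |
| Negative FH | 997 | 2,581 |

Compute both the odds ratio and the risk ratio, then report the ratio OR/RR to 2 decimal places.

Cells: a = 1277, b = 1432, c = 997, d = 2581.
OR = (1277·2581)/(1432·997) = 3295937/1427704 = 2.30856
Risk in exposed = 1277/2709 = 0.47139; risk in unexposed = 997/3578 = 0.27865; RR = 1.69171
OR/RR = 2.30856 / 1.69171 = 1.36463
The outcome is not rare, so the OR lies further from 1 than the RR.

1.36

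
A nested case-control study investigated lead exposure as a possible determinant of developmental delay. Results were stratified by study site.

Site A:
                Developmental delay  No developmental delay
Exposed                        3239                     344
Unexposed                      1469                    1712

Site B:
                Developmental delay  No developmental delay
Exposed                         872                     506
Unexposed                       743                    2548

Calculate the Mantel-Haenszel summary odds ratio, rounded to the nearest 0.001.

8.347

OR_MH = Σ(aᵢdᵢ/nᵢ) / Σ(bᵢcᵢ/nᵢ), where nᵢ is the stratum total.
Stratum 1 (Site A): n = 6764; a·d/n = 3239·1712/6764 = 819.8060; b·c/n = 344·1469/6764 = 74.7096
Stratum 2 (Site B): n = 4669; a·d/n = 872·2548/4669 = 475.8741; b·c/n = 506·743/4669 = 80.5222
OR_MH = (819.8060 + 475.8741) / (74.7096 + 80.5222) = 1295.6801 / 155.2318 = 8.34674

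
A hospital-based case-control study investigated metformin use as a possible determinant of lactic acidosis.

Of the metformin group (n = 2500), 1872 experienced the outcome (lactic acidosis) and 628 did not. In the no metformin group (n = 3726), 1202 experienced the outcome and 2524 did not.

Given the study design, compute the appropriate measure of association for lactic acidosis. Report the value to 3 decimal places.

From the description: a = 1872, b = 628, c = 1202, d = 2524.
This is a hospital-based case-control study: participants were sampled on outcome status, so risks in the source population cannot be estimated directly — relative risk is not valid here. The odds ratio is the appropriate measure.
OR = (a·d)/(b·c) = (1872 × 2524) / (628 × 1202) = 4724928 / 754856 = 6.25938

6.259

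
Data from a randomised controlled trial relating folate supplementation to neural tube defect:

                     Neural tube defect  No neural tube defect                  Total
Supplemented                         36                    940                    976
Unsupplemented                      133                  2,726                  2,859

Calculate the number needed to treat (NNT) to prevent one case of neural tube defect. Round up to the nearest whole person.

104

Risk in treated group = 36/976 = 0.03689; risk in control = 133/2859 = 0.04652.
Absolute risk reduction = 0.04652 − 0.03689 = 0.00963
NNT = 1 / ARR = 1 / 0.00963 = 103.793 → round up → 104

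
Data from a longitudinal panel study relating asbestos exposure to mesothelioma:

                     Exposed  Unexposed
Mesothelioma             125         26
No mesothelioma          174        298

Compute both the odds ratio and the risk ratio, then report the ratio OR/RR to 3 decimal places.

1.580

Reading the table with exposure as columns: a = 125 (Exposed, case), b = 174 (Exposed, non-case), c = 26 (Unexposed, case), d = 298.
OR = (125·298)/(174·26) = 37250/4524 = 8.23386
Risk in exposed = 125/299 = 0.41806; risk in unexposed = 26/324 = 0.08025; RR = 5.20967
OR/RR = 8.23386 / 5.20967 = 1.58050
The outcome is not rare, so the OR lies further from 1 than the RR.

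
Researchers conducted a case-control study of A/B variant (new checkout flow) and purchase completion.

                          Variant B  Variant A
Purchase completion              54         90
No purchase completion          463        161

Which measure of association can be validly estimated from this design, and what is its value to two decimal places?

Reading the table with exposure as columns: a = 54 (Variant B, case), b = 463 (Variant B, non-case), c = 90 (Variant A, case), d = 161.
This is a case-control study: participants were sampled on outcome status, so risks in the source population cannot be estimated directly — relative risk is not valid here. The odds ratio is the appropriate measure.
OR = (a·d)/(b·c) = (54 × 161) / (463 × 90) = 8694 / 41670 = 0.20864

0.21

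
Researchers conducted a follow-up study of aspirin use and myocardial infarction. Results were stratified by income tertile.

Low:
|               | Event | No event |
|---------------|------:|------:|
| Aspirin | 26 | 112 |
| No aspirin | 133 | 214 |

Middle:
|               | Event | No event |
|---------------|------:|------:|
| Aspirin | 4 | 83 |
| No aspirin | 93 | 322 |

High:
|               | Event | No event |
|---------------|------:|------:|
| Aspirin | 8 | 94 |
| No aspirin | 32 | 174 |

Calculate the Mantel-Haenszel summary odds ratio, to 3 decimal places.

0.332

OR_MH = Σ(aᵢdᵢ/nᵢ) / Σ(bᵢcᵢ/nᵢ), where nᵢ is the stratum total.
Stratum 1 (Low): n = 485; a·d/n = 26·214/485 = 11.4722; b·c/n = 112·133/485 = 30.7134
Stratum 2 (Middle): n = 502; a·d/n = 4·322/502 = 2.5657; b·c/n = 83·93/502 = 15.3765
Stratum 3 (High): n = 308; a·d/n = 8·174/308 = 4.5195; b·c/n = 94·32/308 = 9.7662
OR_MH = (11.4722 + 2.5657 + 4.5195) / (30.7134 + 15.3765 + 9.7662) = 18.5574 / 55.8561 = 0.33224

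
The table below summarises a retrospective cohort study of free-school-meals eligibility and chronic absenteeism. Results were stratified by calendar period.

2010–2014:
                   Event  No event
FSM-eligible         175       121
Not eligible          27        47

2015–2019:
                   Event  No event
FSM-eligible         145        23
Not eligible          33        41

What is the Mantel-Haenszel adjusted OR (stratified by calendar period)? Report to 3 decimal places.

OR_MH = Σ(aᵢdᵢ/nᵢ) / Σ(bᵢcᵢ/nᵢ), where nᵢ is the stratum total.
Stratum 1 (2010–2014): n = 370; a·d/n = 175·47/370 = 22.2297; b·c/n = 121·27/370 = 8.8297
Stratum 2 (2015–2019): n = 242; a·d/n = 145·41/242 = 24.5661; b·c/n = 23·33/242 = 3.1364
OR_MH = (22.2297 + 24.5661) / (8.8297 + 3.1364) = 46.7958 / 11.9661 = 3.91070

3.911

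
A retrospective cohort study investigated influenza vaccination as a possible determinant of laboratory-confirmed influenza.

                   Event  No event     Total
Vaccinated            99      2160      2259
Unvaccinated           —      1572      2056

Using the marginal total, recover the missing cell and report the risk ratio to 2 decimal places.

The missing cell is in the unexposed row: 2056 − 1572 = 484.
So a = 99, b = 2160, c = 484, d = 1572.
RR = [a/(a+b)] / [c/(c+d)] = (99/2259) / (484/2056) = 0.04382/0.23541 = 0.18616

0.19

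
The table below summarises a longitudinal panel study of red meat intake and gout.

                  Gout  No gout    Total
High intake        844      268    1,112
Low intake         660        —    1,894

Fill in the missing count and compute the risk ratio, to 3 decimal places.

2.178

The missing cell is in the unexposed row: 1894 − 660 = 1234.
So a = 844, b = 268, c = 660, d = 1234.
RR = [a/(a+b)] / [c/(c+d)] = (844/1112) / (660/1894) = 0.75899/0.34847 = 2.17808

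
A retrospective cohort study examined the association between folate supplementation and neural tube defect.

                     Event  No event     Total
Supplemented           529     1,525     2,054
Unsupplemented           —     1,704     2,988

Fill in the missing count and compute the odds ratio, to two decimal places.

The missing cell is in the unexposed row: 2988 − 1704 = 1284.
So a = 529, b = 1525, c = 1284, d = 1704.
OR = (a·d)/(b·c) = (529 × 1704) / (1525 × 1284) = 901416 / 1958100 = 0.46035

0.46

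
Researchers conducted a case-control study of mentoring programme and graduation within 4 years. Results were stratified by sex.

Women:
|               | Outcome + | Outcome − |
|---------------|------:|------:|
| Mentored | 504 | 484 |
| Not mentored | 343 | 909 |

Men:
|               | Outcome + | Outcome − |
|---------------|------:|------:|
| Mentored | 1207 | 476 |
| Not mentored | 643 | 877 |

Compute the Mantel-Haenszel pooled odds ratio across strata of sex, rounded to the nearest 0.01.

3.15

OR_MH = Σ(aᵢdᵢ/nᵢ) / Σ(bᵢcᵢ/nᵢ), where nᵢ is the stratum total.
Stratum 1 (Women): n = 2240; a·d/n = 504·909/2240 = 204.5250; b·c/n = 484·343/2240 = 74.1125
Stratum 2 (Men): n = 3203; a·d/n = 1207·877/3203 = 330.4836; b·c/n = 476·643/3203 = 95.5567
OR_MH = (204.5250 + 330.4836) / (74.1125 + 95.5567) = 535.0086 / 169.6692 = 3.15325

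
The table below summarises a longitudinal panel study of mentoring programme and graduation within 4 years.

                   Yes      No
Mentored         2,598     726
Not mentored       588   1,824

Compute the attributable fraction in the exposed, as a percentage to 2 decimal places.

68.81

Cells: a = 2598, b = 726, c = 588, d = 1824.
Risk in exposed = 2598/3324 = 0.78159; risk in unexposed = 588/2412 = 0.24378.
RR = 0.78159/0.24378 = 3.20611
AR% = (RR − 1)/RR × 100 = (3.20611 − 1)/3.20611 × 100 = 68.8095%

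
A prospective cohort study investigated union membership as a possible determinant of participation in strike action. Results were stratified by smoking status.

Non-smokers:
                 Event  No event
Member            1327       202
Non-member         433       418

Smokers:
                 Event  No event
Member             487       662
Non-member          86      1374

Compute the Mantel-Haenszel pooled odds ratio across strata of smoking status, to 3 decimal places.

OR_MH = Σ(aᵢdᵢ/nᵢ) / Σ(bᵢcᵢ/nᵢ), where nᵢ is the stratum total.
Stratum 1 (Non-smokers): n = 2380; a·d/n = 1327·418/2380 = 233.0613; b·c/n = 202·433/2380 = 36.7504
Stratum 2 (Smokers): n = 2609; a·d/n = 487·1374/2609 = 256.4730; b·c/n = 662·86/2609 = 21.8214
OR_MH = (233.0613 + 256.4730) / (36.7504 + 21.8214) = 489.5343 / 58.5718 = 8.35785

8.358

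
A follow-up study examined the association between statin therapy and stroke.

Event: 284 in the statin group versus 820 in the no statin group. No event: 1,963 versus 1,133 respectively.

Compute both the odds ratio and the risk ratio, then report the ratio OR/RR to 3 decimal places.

0.664

From the description: a = 284, b = 1963, c = 820, d = 1133.
OR = (284·1133)/(1963·820) = 321772/1609660 = 0.19990
Risk in exposed = 284/2247 = 0.12639; risk in unexposed = 820/1953 = 0.41987; RR = 0.30103
OR/RR = 0.19990 / 0.30103 = 0.66406
The outcome is not rare, so the OR lies further from 1 than the RR.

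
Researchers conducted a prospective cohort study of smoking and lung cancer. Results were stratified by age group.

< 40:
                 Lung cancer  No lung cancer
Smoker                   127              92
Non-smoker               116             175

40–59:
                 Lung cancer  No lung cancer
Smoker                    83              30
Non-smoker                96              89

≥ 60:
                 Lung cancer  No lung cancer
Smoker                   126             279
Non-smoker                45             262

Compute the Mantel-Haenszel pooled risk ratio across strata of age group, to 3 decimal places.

1.595

RR_MH = Σ(aᵢ·n₀ᵢ/nᵢ) / Σ(cᵢ·n₁ᵢ/nᵢ), with n₁ᵢ = aᵢ+bᵢ (exposed), n₀ᵢ = cᵢ+dᵢ (unexposed), nᵢ = n₁ᵢ+n₀ᵢ.
Stratum 1 (< 40): n₁ = 219, n₀ = 291, n = 510; a·n₀/n = 127·291/510 = 72.4647; c·n₁/n = 116·219/510 = 49.8118
Stratum 2 (40–59): n₁ = 113, n₀ = 185, n = 298; a·n₀/n = 83·185/298 = 51.5268; c·n₁/n = 96·113/298 = 36.4027
Stratum 3 (≥ 60): n₁ = 405, n₀ = 307, n = 712; a·n₀/n = 126·307/712 = 54.3287; c·n₁/n = 45·405/712 = 25.5969
RR_MH = (72.4647 + 51.5268 + 54.3287) / (49.8118 + 36.4027 + 25.5969) = 178.3202 / 111.8114 = 1.59483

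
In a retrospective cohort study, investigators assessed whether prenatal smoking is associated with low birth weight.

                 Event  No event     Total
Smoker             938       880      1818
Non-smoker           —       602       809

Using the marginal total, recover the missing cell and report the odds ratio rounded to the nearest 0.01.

3.10

The missing cell is in the unexposed row: 809 − 602 = 207.
So a = 938, b = 880, c = 207, d = 602.
OR = (a·d)/(b·c) = (938 × 602) / (880 × 207) = 564676 / 182160 = 3.09989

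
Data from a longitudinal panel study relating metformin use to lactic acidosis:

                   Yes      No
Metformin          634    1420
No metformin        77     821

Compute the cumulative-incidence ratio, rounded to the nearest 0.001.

3.600

Cells: a = 634, b = 1420, c = 77, d = 821.
Risk in exposed = 634/2054 = 0.30867; risk in unexposed = 77/898 = 0.08575.
RR = 0.30867 / 0.08575 = 3.59977
The risk among the exposed is 3.60 times that among the unexposed.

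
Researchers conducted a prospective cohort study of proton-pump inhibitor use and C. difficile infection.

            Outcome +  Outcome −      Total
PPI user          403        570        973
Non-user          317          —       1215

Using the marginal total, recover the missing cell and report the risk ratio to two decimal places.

1.59

The missing cell is in the unexposed row: 1215 − 317 = 898.
So a = 403, b = 570, c = 317, d = 898.
RR = [a/(a+b)] / [c/(c+d)] = (403/973) / (317/1215) = 0.41418/0.26091 = 1.58748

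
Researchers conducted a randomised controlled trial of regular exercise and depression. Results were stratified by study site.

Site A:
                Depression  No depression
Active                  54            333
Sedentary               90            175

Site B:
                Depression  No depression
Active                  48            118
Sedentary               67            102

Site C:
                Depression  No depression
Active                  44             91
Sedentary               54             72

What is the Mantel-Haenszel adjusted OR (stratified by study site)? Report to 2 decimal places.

0.47

OR_MH = Σ(aᵢdᵢ/nᵢ) / Σ(bᵢcᵢ/nᵢ), where nᵢ is the stratum total.
Stratum 1 (Site A): n = 652; a·d/n = 54·175/652 = 14.4939; b·c/n = 333·90/652 = 45.9663
Stratum 2 (Site B): n = 335; a·d/n = 48·102/335 = 14.6149; b·c/n = 118·67/335 = 23.6000
Stratum 3 (Site C): n = 261; a·d/n = 44·72/261 = 12.1379; b·c/n = 91·54/261 = 18.8276
OR_MH = (14.4939 + 14.6149 + 12.1379) / (45.9663 + 23.6000 + 18.8276) = 41.2467 / 88.3938 = 0.46662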